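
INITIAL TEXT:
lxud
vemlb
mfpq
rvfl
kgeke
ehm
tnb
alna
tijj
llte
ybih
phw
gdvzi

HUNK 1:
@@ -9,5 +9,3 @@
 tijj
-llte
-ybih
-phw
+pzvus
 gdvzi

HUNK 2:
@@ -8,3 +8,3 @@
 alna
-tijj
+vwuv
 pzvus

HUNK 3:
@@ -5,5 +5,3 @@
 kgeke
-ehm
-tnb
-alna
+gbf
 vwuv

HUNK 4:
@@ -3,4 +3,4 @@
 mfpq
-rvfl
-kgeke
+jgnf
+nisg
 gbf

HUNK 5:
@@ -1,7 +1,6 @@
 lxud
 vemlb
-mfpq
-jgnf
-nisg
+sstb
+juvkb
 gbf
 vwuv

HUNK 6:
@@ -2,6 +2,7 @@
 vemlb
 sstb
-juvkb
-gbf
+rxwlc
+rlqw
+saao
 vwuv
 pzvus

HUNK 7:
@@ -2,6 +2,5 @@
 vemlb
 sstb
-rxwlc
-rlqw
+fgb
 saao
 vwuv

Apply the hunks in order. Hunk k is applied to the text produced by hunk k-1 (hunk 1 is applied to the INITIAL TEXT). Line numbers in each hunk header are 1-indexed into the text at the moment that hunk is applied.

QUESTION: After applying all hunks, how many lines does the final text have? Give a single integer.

Answer: 8

Derivation:
Hunk 1: at line 9 remove [llte,ybih,phw] add [pzvus] -> 11 lines: lxud vemlb mfpq rvfl kgeke ehm tnb alna tijj pzvus gdvzi
Hunk 2: at line 8 remove [tijj] add [vwuv] -> 11 lines: lxud vemlb mfpq rvfl kgeke ehm tnb alna vwuv pzvus gdvzi
Hunk 3: at line 5 remove [ehm,tnb,alna] add [gbf] -> 9 lines: lxud vemlb mfpq rvfl kgeke gbf vwuv pzvus gdvzi
Hunk 4: at line 3 remove [rvfl,kgeke] add [jgnf,nisg] -> 9 lines: lxud vemlb mfpq jgnf nisg gbf vwuv pzvus gdvzi
Hunk 5: at line 1 remove [mfpq,jgnf,nisg] add [sstb,juvkb] -> 8 lines: lxud vemlb sstb juvkb gbf vwuv pzvus gdvzi
Hunk 6: at line 2 remove [juvkb,gbf] add [rxwlc,rlqw,saao] -> 9 lines: lxud vemlb sstb rxwlc rlqw saao vwuv pzvus gdvzi
Hunk 7: at line 2 remove [rxwlc,rlqw] add [fgb] -> 8 lines: lxud vemlb sstb fgb saao vwuv pzvus gdvzi
Final line count: 8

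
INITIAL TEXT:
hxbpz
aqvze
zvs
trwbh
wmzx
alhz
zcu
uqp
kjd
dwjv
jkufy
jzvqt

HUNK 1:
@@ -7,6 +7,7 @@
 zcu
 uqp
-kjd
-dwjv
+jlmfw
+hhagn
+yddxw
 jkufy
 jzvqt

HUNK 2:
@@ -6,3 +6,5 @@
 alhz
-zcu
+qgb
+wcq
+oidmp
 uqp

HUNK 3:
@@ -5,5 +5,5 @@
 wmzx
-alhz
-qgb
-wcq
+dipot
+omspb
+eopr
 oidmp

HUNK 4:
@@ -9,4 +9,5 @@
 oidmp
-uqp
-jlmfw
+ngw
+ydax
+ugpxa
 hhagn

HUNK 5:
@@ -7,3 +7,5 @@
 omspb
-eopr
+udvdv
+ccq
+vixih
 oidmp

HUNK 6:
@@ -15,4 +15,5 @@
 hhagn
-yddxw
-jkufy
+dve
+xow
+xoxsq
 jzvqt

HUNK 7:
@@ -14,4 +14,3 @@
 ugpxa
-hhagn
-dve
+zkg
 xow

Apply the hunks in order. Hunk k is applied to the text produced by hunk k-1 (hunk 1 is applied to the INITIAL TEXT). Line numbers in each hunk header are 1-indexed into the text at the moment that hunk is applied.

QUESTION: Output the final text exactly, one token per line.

Hunk 1: at line 7 remove [kjd,dwjv] add [jlmfw,hhagn,yddxw] -> 13 lines: hxbpz aqvze zvs trwbh wmzx alhz zcu uqp jlmfw hhagn yddxw jkufy jzvqt
Hunk 2: at line 6 remove [zcu] add [qgb,wcq,oidmp] -> 15 lines: hxbpz aqvze zvs trwbh wmzx alhz qgb wcq oidmp uqp jlmfw hhagn yddxw jkufy jzvqt
Hunk 3: at line 5 remove [alhz,qgb,wcq] add [dipot,omspb,eopr] -> 15 lines: hxbpz aqvze zvs trwbh wmzx dipot omspb eopr oidmp uqp jlmfw hhagn yddxw jkufy jzvqt
Hunk 4: at line 9 remove [uqp,jlmfw] add [ngw,ydax,ugpxa] -> 16 lines: hxbpz aqvze zvs trwbh wmzx dipot omspb eopr oidmp ngw ydax ugpxa hhagn yddxw jkufy jzvqt
Hunk 5: at line 7 remove [eopr] add [udvdv,ccq,vixih] -> 18 lines: hxbpz aqvze zvs trwbh wmzx dipot omspb udvdv ccq vixih oidmp ngw ydax ugpxa hhagn yddxw jkufy jzvqt
Hunk 6: at line 15 remove [yddxw,jkufy] add [dve,xow,xoxsq] -> 19 lines: hxbpz aqvze zvs trwbh wmzx dipot omspb udvdv ccq vixih oidmp ngw ydax ugpxa hhagn dve xow xoxsq jzvqt
Hunk 7: at line 14 remove [hhagn,dve] add [zkg] -> 18 lines: hxbpz aqvze zvs trwbh wmzx dipot omspb udvdv ccq vixih oidmp ngw ydax ugpxa zkg xow xoxsq jzvqt

Answer: hxbpz
aqvze
zvs
trwbh
wmzx
dipot
omspb
udvdv
ccq
vixih
oidmp
ngw
ydax
ugpxa
zkg
xow
xoxsq
jzvqt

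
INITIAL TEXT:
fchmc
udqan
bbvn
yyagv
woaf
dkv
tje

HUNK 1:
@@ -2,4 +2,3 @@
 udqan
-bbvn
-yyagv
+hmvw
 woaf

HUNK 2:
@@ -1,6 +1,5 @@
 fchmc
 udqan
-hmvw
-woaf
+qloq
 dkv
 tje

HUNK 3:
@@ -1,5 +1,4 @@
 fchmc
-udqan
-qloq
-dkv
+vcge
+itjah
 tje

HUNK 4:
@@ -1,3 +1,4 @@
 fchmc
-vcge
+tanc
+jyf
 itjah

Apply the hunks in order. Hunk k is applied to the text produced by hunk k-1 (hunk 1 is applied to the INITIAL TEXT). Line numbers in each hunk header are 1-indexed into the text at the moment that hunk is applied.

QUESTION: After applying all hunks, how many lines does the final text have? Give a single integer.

Answer: 5

Derivation:
Hunk 1: at line 2 remove [bbvn,yyagv] add [hmvw] -> 6 lines: fchmc udqan hmvw woaf dkv tje
Hunk 2: at line 1 remove [hmvw,woaf] add [qloq] -> 5 lines: fchmc udqan qloq dkv tje
Hunk 3: at line 1 remove [udqan,qloq,dkv] add [vcge,itjah] -> 4 lines: fchmc vcge itjah tje
Hunk 4: at line 1 remove [vcge] add [tanc,jyf] -> 5 lines: fchmc tanc jyf itjah tje
Final line count: 5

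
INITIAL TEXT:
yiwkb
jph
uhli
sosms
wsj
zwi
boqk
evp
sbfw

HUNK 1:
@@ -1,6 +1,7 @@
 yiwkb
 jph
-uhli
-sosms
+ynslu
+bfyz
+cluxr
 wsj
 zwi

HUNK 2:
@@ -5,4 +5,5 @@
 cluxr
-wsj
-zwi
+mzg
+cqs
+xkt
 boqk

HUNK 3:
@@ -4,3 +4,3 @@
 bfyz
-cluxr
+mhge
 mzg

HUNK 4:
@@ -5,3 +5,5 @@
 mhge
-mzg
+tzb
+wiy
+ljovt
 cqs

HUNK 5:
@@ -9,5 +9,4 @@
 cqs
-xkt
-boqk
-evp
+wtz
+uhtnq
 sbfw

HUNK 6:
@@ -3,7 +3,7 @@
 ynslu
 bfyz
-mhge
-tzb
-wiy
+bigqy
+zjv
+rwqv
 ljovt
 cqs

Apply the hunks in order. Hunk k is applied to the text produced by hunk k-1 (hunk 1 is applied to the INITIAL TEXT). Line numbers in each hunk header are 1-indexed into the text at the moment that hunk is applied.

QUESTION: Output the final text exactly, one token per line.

Answer: yiwkb
jph
ynslu
bfyz
bigqy
zjv
rwqv
ljovt
cqs
wtz
uhtnq
sbfw

Derivation:
Hunk 1: at line 1 remove [uhli,sosms] add [ynslu,bfyz,cluxr] -> 10 lines: yiwkb jph ynslu bfyz cluxr wsj zwi boqk evp sbfw
Hunk 2: at line 5 remove [wsj,zwi] add [mzg,cqs,xkt] -> 11 lines: yiwkb jph ynslu bfyz cluxr mzg cqs xkt boqk evp sbfw
Hunk 3: at line 4 remove [cluxr] add [mhge] -> 11 lines: yiwkb jph ynslu bfyz mhge mzg cqs xkt boqk evp sbfw
Hunk 4: at line 5 remove [mzg] add [tzb,wiy,ljovt] -> 13 lines: yiwkb jph ynslu bfyz mhge tzb wiy ljovt cqs xkt boqk evp sbfw
Hunk 5: at line 9 remove [xkt,boqk,evp] add [wtz,uhtnq] -> 12 lines: yiwkb jph ynslu bfyz mhge tzb wiy ljovt cqs wtz uhtnq sbfw
Hunk 6: at line 3 remove [mhge,tzb,wiy] add [bigqy,zjv,rwqv] -> 12 lines: yiwkb jph ynslu bfyz bigqy zjv rwqv ljovt cqs wtz uhtnq sbfw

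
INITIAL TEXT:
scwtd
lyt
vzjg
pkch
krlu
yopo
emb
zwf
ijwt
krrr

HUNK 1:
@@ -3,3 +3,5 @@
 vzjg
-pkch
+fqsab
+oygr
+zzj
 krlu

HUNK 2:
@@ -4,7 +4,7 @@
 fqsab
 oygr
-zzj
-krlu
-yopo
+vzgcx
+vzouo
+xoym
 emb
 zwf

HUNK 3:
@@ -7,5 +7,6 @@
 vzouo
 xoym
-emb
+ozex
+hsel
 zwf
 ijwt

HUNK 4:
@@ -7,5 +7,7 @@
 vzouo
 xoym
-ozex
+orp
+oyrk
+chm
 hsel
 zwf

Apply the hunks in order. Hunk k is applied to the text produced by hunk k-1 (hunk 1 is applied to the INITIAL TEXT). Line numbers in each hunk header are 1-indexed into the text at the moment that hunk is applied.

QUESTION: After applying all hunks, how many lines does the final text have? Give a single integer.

Answer: 15

Derivation:
Hunk 1: at line 3 remove [pkch] add [fqsab,oygr,zzj] -> 12 lines: scwtd lyt vzjg fqsab oygr zzj krlu yopo emb zwf ijwt krrr
Hunk 2: at line 4 remove [zzj,krlu,yopo] add [vzgcx,vzouo,xoym] -> 12 lines: scwtd lyt vzjg fqsab oygr vzgcx vzouo xoym emb zwf ijwt krrr
Hunk 3: at line 7 remove [emb] add [ozex,hsel] -> 13 lines: scwtd lyt vzjg fqsab oygr vzgcx vzouo xoym ozex hsel zwf ijwt krrr
Hunk 4: at line 7 remove [ozex] add [orp,oyrk,chm] -> 15 lines: scwtd lyt vzjg fqsab oygr vzgcx vzouo xoym orp oyrk chm hsel zwf ijwt krrr
Final line count: 15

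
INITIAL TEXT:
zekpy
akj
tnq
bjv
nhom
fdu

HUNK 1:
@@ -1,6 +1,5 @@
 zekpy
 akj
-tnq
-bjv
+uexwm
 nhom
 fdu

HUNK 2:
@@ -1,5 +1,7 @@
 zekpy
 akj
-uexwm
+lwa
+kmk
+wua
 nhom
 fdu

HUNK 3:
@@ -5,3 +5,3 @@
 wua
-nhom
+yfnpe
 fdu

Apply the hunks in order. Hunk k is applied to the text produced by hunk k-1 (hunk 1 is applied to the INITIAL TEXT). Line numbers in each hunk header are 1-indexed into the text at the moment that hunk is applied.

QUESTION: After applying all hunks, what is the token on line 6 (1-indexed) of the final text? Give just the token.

Hunk 1: at line 1 remove [tnq,bjv] add [uexwm] -> 5 lines: zekpy akj uexwm nhom fdu
Hunk 2: at line 1 remove [uexwm] add [lwa,kmk,wua] -> 7 lines: zekpy akj lwa kmk wua nhom fdu
Hunk 3: at line 5 remove [nhom] add [yfnpe] -> 7 lines: zekpy akj lwa kmk wua yfnpe fdu
Final line 6: yfnpe

Answer: yfnpe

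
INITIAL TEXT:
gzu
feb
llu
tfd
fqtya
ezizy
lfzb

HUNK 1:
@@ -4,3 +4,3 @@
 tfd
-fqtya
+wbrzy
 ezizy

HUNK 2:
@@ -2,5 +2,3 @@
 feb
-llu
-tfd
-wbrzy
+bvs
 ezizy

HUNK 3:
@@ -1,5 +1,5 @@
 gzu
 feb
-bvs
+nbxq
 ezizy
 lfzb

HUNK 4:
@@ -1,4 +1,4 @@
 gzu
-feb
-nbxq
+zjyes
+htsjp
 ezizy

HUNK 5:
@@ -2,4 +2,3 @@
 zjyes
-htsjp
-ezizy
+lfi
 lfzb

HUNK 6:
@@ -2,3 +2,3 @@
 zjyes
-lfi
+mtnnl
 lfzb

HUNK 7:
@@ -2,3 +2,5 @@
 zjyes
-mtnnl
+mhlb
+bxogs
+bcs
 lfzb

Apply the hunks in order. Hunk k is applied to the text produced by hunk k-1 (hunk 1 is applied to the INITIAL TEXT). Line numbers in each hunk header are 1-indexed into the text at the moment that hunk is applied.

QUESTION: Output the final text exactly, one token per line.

Hunk 1: at line 4 remove [fqtya] add [wbrzy] -> 7 lines: gzu feb llu tfd wbrzy ezizy lfzb
Hunk 2: at line 2 remove [llu,tfd,wbrzy] add [bvs] -> 5 lines: gzu feb bvs ezizy lfzb
Hunk 3: at line 1 remove [bvs] add [nbxq] -> 5 lines: gzu feb nbxq ezizy lfzb
Hunk 4: at line 1 remove [feb,nbxq] add [zjyes,htsjp] -> 5 lines: gzu zjyes htsjp ezizy lfzb
Hunk 5: at line 2 remove [htsjp,ezizy] add [lfi] -> 4 lines: gzu zjyes lfi lfzb
Hunk 6: at line 2 remove [lfi] add [mtnnl] -> 4 lines: gzu zjyes mtnnl lfzb
Hunk 7: at line 2 remove [mtnnl] add [mhlb,bxogs,bcs] -> 6 lines: gzu zjyes mhlb bxogs bcs lfzb

Answer: gzu
zjyes
mhlb
bxogs
bcs
lfzb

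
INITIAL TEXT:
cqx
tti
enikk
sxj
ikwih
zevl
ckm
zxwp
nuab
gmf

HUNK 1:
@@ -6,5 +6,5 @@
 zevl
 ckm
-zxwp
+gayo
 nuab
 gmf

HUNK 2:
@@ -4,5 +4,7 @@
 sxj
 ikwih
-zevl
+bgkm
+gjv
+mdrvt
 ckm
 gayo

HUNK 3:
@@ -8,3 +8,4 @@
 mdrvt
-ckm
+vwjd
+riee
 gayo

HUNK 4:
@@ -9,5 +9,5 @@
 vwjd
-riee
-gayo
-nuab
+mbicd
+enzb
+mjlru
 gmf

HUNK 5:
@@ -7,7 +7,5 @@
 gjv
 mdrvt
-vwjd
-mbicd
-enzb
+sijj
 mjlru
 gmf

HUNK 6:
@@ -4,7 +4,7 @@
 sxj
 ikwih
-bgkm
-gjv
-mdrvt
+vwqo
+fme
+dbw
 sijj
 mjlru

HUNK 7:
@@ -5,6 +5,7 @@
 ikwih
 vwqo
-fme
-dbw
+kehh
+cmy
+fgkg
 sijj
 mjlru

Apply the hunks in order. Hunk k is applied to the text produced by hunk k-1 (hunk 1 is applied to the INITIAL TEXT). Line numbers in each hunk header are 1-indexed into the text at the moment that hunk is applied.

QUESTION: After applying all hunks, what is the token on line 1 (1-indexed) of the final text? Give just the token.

Hunk 1: at line 6 remove [zxwp] add [gayo] -> 10 lines: cqx tti enikk sxj ikwih zevl ckm gayo nuab gmf
Hunk 2: at line 4 remove [zevl] add [bgkm,gjv,mdrvt] -> 12 lines: cqx tti enikk sxj ikwih bgkm gjv mdrvt ckm gayo nuab gmf
Hunk 3: at line 8 remove [ckm] add [vwjd,riee] -> 13 lines: cqx tti enikk sxj ikwih bgkm gjv mdrvt vwjd riee gayo nuab gmf
Hunk 4: at line 9 remove [riee,gayo,nuab] add [mbicd,enzb,mjlru] -> 13 lines: cqx tti enikk sxj ikwih bgkm gjv mdrvt vwjd mbicd enzb mjlru gmf
Hunk 5: at line 7 remove [vwjd,mbicd,enzb] add [sijj] -> 11 lines: cqx tti enikk sxj ikwih bgkm gjv mdrvt sijj mjlru gmf
Hunk 6: at line 4 remove [bgkm,gjv,mdrvt] add [vwqo,fme,dbw] -> 11 lines: cqx tti enikk sxj ikwih vwqo fme dbw sijj mjlru gmf
Hunk 7: at line 5 remove [fme,dbw] add [kehh,cmy,fgkg] -> 12 lines: cqx tti enikk sxj ikwih vwqo kehh cmy fgkg sijj mjlru gmf
Final line 1: cqx

Answer: cqx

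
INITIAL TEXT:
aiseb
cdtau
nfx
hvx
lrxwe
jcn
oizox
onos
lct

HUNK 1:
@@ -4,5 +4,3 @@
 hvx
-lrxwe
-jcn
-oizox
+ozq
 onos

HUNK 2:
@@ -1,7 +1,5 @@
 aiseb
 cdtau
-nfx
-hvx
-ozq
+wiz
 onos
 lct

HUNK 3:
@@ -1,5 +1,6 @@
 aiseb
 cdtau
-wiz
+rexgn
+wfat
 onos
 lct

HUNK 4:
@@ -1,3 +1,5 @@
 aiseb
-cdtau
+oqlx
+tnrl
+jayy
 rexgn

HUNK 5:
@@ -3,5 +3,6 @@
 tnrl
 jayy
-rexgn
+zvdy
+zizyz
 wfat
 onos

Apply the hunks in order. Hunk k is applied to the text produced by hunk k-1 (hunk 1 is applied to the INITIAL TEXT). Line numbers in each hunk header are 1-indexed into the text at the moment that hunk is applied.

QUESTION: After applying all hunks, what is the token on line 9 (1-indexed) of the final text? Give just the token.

Answer: lct

Derivation:
Hunk 1: at line 4 remove [lrxwe,jcn,oizox] add [ozq] -> 7 lines: aiseb cdtau nfx hvx ozq onos lct
Hunk 2: at line 1 remove [nfx,hvx,ozq] add [wiz] -> 5 lines: aiseb cdtau wiz onos lct
Hunk 3: at line 1 remove [wiz] add [rexgn,wfat] -> 6 lines: aiseb cdtau rexgn wfat onos lct
Hunk 4: at line 1 remove [cdtau] add [oqlx,tnrl,jayy] -> 8 lines: aiseb oqlx tnrl jayy rexgn wfat onos lct
Hunk 5: at line 3 remove [rexgn] add [zvdy,zizyz] -> 9 lines: aiseb oqlx tnrl jayy zvdy zizyz wfat onos lct
Final line 9: lct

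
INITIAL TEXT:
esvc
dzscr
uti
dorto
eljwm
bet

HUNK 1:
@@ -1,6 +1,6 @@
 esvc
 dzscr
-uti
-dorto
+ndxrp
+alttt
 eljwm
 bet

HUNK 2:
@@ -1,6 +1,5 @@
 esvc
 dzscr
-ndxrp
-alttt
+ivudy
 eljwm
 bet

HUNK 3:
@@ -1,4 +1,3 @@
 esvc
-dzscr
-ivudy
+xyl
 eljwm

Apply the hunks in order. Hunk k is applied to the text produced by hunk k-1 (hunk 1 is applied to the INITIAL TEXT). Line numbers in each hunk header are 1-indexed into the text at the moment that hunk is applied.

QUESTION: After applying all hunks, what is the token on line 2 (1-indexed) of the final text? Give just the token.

Answer: xyl

Derivation:
Hunk 1: at line 1 remove [uti,dorto] add [ndxrp,alttt] -> 6 lines: esvc dzscr ndxrp alttt eljwm bet
Hunk 2: at line 1 remove [ndxrp,alttt] add [ivudy] -> 5 lines: esvc dzscr ivudy eljwm bet
Hunk 3: at line 1 remove [dzscr,ivudy] add [xyl] -> 4 lines: esvc xyl eljwm bet
Final line 2: xyl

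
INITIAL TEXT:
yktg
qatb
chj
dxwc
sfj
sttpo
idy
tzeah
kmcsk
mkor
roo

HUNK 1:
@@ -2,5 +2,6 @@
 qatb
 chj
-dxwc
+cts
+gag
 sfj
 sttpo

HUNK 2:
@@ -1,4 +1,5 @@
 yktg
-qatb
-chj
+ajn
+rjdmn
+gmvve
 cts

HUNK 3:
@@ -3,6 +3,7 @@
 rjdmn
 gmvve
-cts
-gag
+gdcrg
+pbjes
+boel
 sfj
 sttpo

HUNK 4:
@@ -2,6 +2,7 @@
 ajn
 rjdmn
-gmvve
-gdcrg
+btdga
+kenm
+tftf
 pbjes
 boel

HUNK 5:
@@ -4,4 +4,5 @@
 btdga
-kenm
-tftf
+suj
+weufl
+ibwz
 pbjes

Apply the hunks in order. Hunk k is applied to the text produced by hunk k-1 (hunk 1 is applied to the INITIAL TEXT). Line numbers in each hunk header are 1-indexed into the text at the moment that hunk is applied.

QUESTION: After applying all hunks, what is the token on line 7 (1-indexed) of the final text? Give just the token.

Answer: ibwz

Derivation:
Hunk 1: at line 2 remove [dxwc] add [cts,gag] -> 12 lines: yktg qatb chj cts gag sfj sttpo idy tzeah kmcsk mkor roo
Hunk 2: at line 1 remove [qatb,chj] add [ajn,rjdmn,gmvve] -> 13 lines: yktg ajn rjdmn gmvve cts gag sfj sttpo idy tzeah kmcsk mkor roo
Hunk 3: at line 3 remove [cts,gag] add [gdcrg,pbjes,boel] -> 14 lines: yktg ajn rjdmn gmvve gdcrg pbjes boel sfj sttpo idy tzeah kmcsk mkor roo
Hunk 4: at line 2 remove [gmvve,gdcrg] add [btdga,kenm,tftf] -> 15 lines: yktg ajn rjdmn btdga kenm tftf pbjes boel sfj sttpo idy tzeah kmcsk mkor roo
Hunk 5: at line 4 remove [kenm,tftf] add [suj,weufl,ibwz] -> 16 lines: yktg ajn rjdmn btdga suj weufl ibwz pbjes boel sfj sttpo idy tzeah kmcsk mkor roo
Final line 7: ibwz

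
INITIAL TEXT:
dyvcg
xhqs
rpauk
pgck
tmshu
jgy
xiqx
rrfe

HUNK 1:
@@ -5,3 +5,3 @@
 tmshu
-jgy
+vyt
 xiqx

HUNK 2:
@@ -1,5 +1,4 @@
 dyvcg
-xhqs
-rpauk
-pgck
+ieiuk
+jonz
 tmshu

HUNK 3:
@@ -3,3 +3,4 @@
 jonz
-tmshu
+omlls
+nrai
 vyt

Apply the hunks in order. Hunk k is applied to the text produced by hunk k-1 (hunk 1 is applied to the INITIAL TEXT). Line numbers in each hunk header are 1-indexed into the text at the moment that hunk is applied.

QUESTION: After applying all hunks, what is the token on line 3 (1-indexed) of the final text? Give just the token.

Answer: jonz

Derivation:
Hunk 1: at line 5 remove [jgy] add [vyt] -> 8 lines: dyvcg xhqs rpauk pgck tmshu vyt xiqx rrfe
Hunk 2: at line 1 remove [xhqs,rpauk,pgck] add [ieiuk,jonz] -> 7 lines: dyvcg ieiuk jonz tmshu vyt xiqx rrfe
Hunk 3: at line 3 remove [tmshu] add [omlls,nrai] -> 8 lines: dyvcg ieiuk jonz omlls nrai vyt xiqx rrfe
Final line 3: jonz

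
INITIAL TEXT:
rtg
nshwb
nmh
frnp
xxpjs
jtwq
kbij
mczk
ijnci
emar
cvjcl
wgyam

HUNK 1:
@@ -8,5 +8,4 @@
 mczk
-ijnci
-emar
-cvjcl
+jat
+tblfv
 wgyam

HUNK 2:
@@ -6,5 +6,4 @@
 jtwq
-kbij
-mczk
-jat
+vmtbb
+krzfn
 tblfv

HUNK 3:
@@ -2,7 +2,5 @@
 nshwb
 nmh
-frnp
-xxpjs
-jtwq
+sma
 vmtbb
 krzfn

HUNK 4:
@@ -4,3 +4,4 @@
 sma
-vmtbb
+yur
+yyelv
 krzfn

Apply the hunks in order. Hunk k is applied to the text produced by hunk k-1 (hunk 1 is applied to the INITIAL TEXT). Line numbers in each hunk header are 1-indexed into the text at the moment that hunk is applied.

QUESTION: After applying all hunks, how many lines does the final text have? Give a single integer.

Answer: 9

Derivation:
Hunk 1: at line 8 remove [ijnci,emar,cvjcl] add [jat,tblfv] -> 11 lines: rtg nshwb nmh frnp xxpjs jtwq kbij mczk jat tblfv wgyam
Hunk 2: at line 6 remove [kbij,mczk,jat] add [vmtbb,krzfn] -> 10 lines: rtg nshwb nmh frnp xxpjs jtwq vmtbb krzfn tblfv wgyam
Hunk 3: at line 2 remove [frnp,xxpjs,jtwq] add [sma] -> 8 lines: rtg nshwb nmh sma vmtbb krzfn tblfv wgyam
Hunk 4: at line 4 remove [vmtbb] add [yur,yyelv] -> 9 lines: rtg nshwb nmh sma yur yyelv krzfn tblfv wgyam
Final line count: 9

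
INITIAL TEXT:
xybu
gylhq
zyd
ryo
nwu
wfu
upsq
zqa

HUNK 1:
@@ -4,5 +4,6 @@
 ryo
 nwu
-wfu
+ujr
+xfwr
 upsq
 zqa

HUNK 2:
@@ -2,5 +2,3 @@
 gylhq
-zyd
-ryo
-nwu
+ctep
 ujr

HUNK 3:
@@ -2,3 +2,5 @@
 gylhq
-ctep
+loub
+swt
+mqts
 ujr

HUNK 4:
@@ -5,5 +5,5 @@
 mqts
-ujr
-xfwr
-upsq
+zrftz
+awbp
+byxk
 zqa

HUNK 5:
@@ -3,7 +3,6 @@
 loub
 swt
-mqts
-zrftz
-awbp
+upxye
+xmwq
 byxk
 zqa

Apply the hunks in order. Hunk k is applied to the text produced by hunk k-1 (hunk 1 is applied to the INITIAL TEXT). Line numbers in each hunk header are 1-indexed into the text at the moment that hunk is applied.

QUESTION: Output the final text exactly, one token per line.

Hunk 1: at line 4 remove [wfu] add [ujr,xfwr] -> 9 lines: xybu gylhq zyd ryo nwu ujr xfwr upsq zqa
Hunk 2: at line 2 remove [zyd,ryo,nwu] add [ctep] -> 7 lines: xybu gylhq ctep ujr xfwr upsq zqa
Hunk 3: at line 2 remove [ctep] add [loub,swt,mqts] -> 9 lines: xybu gylhq loub swt mqts ujr xfwr upsq zqa
Hunk 4: at line 5 remove [ujr,xfwr,upsq] add [zrftz,awbp,byxk] -> 9 lines: xybu gylhq loub swt mqts zrftz awbp byxk zqa
Hunk 5: at line 3 remove [mqts,zrftz,awbp] add [upxye,xmwq] -> 8 lines: xybu gylhq loub swt upxye xmwq byxk zqa

Answer: xybu
gylhq
loub
swt
upxye
xmwq
byxk
zqa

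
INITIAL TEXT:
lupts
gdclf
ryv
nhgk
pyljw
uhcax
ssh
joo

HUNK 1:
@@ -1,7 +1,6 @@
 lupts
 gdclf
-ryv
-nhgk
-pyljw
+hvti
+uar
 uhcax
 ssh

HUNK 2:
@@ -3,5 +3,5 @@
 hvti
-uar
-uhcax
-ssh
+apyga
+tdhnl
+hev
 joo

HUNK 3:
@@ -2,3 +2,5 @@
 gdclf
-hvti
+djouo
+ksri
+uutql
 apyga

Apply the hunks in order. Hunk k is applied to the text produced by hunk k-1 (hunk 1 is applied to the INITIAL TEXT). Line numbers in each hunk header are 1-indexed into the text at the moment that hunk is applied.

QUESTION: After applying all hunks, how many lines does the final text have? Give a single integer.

Hunk 1: at line 1 remove [ryv,nhgk,pyljw] add [hvti,uar] -> 7 lines: lupts gdclf hvti uar uhcax ssh joo
Hunk 2: at line 3 remove [uar,uhcax,ssh] add [apyga,tdhnl,hev] -> 7 lines: lupts gdclf hvti apyga tdhnl hev joo
Hunk 3: at line 2 remove [hvti] add [djouo,ksri,uutql] -> 9 lines: lupts gdclf djouo ksri uutql apyga tdhnl hev joo
Final line count: 9

Answer: 9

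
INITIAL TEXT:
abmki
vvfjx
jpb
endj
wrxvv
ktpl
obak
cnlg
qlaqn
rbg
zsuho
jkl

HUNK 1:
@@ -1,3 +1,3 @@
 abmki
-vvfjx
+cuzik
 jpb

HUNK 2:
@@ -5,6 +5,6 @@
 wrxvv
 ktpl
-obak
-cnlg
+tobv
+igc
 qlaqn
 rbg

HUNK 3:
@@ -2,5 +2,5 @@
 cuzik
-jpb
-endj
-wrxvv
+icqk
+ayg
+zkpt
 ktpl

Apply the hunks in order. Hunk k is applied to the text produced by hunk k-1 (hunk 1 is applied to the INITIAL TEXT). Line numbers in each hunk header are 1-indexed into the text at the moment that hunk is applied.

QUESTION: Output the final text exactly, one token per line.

Hunk 1: at line 1 remove [vvfjx] add [cuzik] -> 12 lines: abmki cuzik jpb endj wrxvv ktpl obak cnlg qlaqn rbg zsuho jkl
Hunk 2: at line 5 remove [obak,cnlg] add [tobv,igc] -> 12 lines: abmki cuzik jpb endj wrxvv ktpl tobv igc qlaqn rbg zsuho jkl
Hunk 3: at line 2 remove [jpb,endj,wrxvv] add [icqk,ayg,zkpt] -> 12 lines: abmki cuzik icqk ayg zkpt ktpl tobv igc qlaqn rbg zsuho jkl

Answer: abmki
cuzik
icqk
ayg
zkpt
ktpl
tobv
igc
qlaqn
rbg
zsuho
jkl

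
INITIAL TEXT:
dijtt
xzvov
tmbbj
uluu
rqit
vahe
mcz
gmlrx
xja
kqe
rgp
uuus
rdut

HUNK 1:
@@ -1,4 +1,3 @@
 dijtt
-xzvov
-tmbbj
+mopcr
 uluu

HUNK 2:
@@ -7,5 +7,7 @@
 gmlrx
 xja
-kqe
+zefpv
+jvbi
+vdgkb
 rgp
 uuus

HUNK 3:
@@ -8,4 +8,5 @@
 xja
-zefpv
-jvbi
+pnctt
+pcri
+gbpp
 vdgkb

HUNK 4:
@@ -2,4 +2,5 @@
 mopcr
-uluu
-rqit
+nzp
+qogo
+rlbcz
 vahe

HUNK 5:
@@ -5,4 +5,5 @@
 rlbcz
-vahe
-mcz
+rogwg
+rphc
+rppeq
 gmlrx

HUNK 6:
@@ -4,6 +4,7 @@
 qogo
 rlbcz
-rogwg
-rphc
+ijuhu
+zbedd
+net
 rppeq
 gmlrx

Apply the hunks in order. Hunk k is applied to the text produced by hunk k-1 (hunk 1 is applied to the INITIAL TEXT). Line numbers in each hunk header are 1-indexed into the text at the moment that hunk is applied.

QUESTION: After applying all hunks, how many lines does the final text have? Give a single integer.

Answer: 18

Derivation:
Hunk 1: at line 1 remove [xzvov,tmbbj] add [mopcr] -> 12 lines: dijtt mopcr uluu rqit vahe mcz gmlrx xja kqe rgp uuus rdut
Hunk 2: at line 7 remove [kqe] add [zefpv,jvbi,vdgkb] -> 14 lines: dijtt mopcr uluu rqit vahe mcz gmlrx xja zefpv jvbi vdgkb rgp uuus rdut
Hunk 3: at line 8 remove [zefpv,jvbi] add [pnctt,pcri,gbpp] -> 15 lines: dijtt mopcr uluu rqit vahe mcz gmlrx xja pnctt pcri gbpp vdgkb rgp uuus rdut
Hunk 4: at line 2 remove [uluu,rqit] add [nzp,qogo,rlbcz] -> 16 lines: dijtt mopcr nzp qogo rlbcz vahe mcz gmlrx xja pnctt pcri gbpp vdgkb rgp uuus rdut
Hunk 5: at line 5 remove [vahe,mcz] add [rogwg,rphc,rppeq] -> 17 lines: dijtt mopcr nzp qogo rlbcz rogwg rphc rppeq gmlrx xja pnctt pcri gbpp vdgkb rgp uuus rdut
Hunk 6: at line 4 remove [rogwg,rphc] add [ijuhu,zbedd,net] -> 18 lines: dijtt mopcr nzp qogo rlbcz ijuhu zbedd net rppeq gmlrx xja pnctt pcri gbpp vdgkb rgp uuus rdut
Final line count: 18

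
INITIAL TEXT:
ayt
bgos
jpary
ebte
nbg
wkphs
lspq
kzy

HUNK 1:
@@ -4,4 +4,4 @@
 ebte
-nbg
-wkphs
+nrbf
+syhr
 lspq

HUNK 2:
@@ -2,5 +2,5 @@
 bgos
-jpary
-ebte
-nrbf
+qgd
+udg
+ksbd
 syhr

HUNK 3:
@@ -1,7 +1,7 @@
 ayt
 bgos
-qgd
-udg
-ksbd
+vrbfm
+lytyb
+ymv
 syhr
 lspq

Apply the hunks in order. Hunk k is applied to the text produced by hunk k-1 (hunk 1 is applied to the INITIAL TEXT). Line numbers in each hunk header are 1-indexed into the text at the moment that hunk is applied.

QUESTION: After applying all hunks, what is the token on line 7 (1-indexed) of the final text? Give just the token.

Hunk 1: at line 4 remove [nbg,wkphs] add [nrbf,syhr] -> 8 lines: ayt bgos jpary ebte nrbf syhr lspq kzy
Hunk 2: at line 2 remove [jpary,ebte,nrbf] add [qgd,udg,ksbd] -> 8 lines: ayt bgos qgd udg ksbd syhr lspq kzy
Hunk 3: at line 1 remove [qgd,udg,ksbd] add [vrbfm,lytyb,ymv] -> 8 lines: ayt bgos vrbfm lytyb ymv syhr lspq kzy
Final line 7: lspq

Answer: lspq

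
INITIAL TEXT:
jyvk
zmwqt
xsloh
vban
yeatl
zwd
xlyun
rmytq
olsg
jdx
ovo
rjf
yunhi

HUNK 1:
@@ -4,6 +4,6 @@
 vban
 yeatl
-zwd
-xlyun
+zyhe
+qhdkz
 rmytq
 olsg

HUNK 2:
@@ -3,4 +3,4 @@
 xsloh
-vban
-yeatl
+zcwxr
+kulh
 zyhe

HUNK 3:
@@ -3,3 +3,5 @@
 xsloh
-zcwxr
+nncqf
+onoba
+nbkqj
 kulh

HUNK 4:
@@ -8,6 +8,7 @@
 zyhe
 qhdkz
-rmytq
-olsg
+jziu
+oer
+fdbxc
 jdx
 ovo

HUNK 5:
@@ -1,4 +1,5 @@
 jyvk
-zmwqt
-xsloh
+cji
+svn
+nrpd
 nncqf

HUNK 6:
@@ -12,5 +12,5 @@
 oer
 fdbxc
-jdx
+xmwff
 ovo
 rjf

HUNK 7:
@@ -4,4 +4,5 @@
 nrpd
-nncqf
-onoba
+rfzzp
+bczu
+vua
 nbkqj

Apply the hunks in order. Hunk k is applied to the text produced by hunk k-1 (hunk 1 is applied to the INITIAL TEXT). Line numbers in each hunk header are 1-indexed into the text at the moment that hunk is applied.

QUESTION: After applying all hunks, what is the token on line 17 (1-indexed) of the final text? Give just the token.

Answer: rjf

Derivation:
Hunk 1: at line 4 remove [zwd,xlyun] add [zyhe,qhdkz] -> 13 lines: jyvk zmwqt xsloh vban yeatl zyhe qhdkz rmytq olsg jdx ovo rjf yunhi
Hunk 2: at line 3 remove [vban,yeatl] add [zcwxr,kulh] -> 13 lines: jyvk zmwqt xsloh zcwxr kulh zyhe qhdkz rmytq olsg jdx ovo rjf yunhi
Hunk 3: at line 3 remove [zcwxr] add [nncqf,onoba,nbkqj] -> 15 lines: jyvk zmwqt xsloh nncqf onoba nbkqj kulh zyhe qhdkz rmytq olsg jdx ovo rjf yunhi
Hunk 4: at line 8 remove [rmytq,olsg] add [jziu,oer,fdbxc] -> 16 lines: jyvk zmwqt xsloh nncqf onoba nbkqj kulh zyhe qhdkz jziu oer fdbxc jdx ovo rjf yunhi
Hunk 5: at line 1 remove [zmwqt,xsloh] add [cji,svn,nrpd] -> 17 lines: jyvk cji svn nrpd nncqf onoba nbkqj kulh zyhe qhdkz jziu oer fdbxc jdx ovo rjf yunhi
Hunk 6: at line 12 remove [jdx] add [xmwff] -> 17 lines: jyvk cji svn nrpd nncqf onoba nbkqj kulh zyhe qhdkz jziu oer fdbxc xmwff ovo rjf yunhi
Hunk 7: at line 4 remove [nncqf,onoba] add [rfzzp,bczu,vua] -> 18 lines: jyvk cji svn nrpd rfzzp bczu vua nbkqj kulh zyhe qhdkz jziu oer fdbxc xmwff ovo rjf yunhi
Final line 17: rjf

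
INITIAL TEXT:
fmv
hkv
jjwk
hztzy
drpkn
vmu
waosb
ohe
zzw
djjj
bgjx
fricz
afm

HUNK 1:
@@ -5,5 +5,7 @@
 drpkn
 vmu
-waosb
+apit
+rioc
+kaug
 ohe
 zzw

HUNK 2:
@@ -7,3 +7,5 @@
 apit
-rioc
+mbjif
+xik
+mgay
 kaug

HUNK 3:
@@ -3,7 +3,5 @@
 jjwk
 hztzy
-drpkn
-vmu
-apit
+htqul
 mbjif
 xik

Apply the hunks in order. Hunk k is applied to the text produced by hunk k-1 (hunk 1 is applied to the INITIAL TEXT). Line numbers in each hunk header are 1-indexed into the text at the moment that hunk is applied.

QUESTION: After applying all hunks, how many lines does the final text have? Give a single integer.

Hunk 1: at line 5 remove [waosb] add [apit,rioc,kaug] -> 15 lines: fmv hkv jjwk hztzy drpkn vmu apit rioc kaug ohe zzw djjj bgjx fricz afm
Hunk 2: at line 7 remove [rioc] add [mbjif,xik,mgay] -> 17 lines: fmv hkv jjwk hztzy drpkn vmu apit mbjif xik mgay kaug ohe zzw djjj bgjx fricz afm
Hunk 3: at line 3 remove [drpkn,vmu,apit] add [htqul] -> 15 lines: fmv hkv jjwk hztzy htqul mbjif xik mgay kaug ohe zzw djjj bgjx fricz afm
Final line count: 15

Answer: 15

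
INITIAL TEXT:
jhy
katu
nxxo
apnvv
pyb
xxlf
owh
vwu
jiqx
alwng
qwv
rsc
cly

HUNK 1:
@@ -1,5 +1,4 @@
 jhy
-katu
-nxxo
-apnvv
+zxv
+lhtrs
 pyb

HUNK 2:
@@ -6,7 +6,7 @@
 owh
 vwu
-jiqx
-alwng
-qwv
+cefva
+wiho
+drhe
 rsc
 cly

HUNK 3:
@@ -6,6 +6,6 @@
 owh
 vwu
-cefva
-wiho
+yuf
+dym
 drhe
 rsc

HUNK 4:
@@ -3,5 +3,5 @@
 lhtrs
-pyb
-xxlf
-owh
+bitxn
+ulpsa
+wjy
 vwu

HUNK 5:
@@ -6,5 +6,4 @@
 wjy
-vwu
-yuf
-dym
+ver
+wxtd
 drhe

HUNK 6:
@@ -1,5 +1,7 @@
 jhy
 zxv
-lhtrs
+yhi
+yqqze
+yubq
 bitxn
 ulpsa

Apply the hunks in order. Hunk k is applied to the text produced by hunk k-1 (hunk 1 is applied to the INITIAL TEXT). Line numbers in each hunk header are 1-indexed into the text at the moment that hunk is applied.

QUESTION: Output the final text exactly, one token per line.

Hunk 1: at line 1 remove [katu,nxxo,apnvv] add [zxv,lhtrs] -> 12 lines: jhy zxv lhtrs pyb xxlf owh vwu jiqx alwng qwv rsc cly
Hunk 2: at line 6 remove [jiqx,alwng,qwv] add [cefva,wiho,drhe] -> 12 lines: jhy zxv lhtrs pyb xxlf owh vwu cefva wiho drhe rsc cly
Hunk 3: at line 6 remove [cefva,wiho] add [yuf,dym] -> 12 lines: jhy zxv lhtrs pyb xxlf owh vwu yuf dym drhe rsc cly
Hunk 4: at line 3 remove [pyb,xxlf,owh] add [bitxn,ulpsa,wjy] -> 12 lines: jhy zxv lhtrs bitxn ulpsa wjy vwu yuf dym drhe rsc cly
Hunk 5: at line 6 remove [vwu,yuf,dym] add [ver,wxtd] -> 11 lines: jhy zxv lhtrs bitxn ulpsa wjy ver wxtd drhe rsc cly
Hunk 6: at line 1 remove [lhtrs] add [yhi,yqqze,yubq] -> 13 lines: jhy zxv yhi yqqze yubq bitxn ulpsa wjy ver wxtd drhe rsc cly

Answer: jhy
zxv
yhi
yqqze
yubq
bitxn
ulpsa
wjy
ver
wxtd
drhe
rsc
cly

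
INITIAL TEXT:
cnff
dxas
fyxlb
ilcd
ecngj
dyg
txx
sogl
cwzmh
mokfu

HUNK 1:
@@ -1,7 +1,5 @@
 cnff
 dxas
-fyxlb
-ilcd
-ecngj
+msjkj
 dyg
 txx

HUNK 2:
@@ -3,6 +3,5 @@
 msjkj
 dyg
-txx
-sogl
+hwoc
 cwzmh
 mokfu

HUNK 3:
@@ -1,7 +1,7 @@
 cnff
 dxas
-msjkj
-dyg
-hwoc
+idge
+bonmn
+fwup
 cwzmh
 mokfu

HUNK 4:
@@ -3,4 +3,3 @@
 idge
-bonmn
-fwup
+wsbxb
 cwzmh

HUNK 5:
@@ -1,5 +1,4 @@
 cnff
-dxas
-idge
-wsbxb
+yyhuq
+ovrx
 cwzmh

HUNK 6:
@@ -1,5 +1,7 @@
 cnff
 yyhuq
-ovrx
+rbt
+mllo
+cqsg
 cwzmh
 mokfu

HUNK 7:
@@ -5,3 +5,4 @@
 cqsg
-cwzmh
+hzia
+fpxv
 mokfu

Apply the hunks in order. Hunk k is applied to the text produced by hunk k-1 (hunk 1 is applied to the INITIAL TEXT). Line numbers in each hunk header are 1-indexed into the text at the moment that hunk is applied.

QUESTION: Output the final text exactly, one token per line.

Hunk 1: at line 1 remove [fyxlb,ilcd,ecngj] add [msjkj] -> 8 lines: cnff dxas msjkj dyg txx sogl cwzmh mokfu
Hunk 2: at line 3 remove [txx,sogl] add [hwoc] -> 7 lines: cnff dxas msjkj dyg hwoc cwzmh mokfu
Hunk 3: at line 1 remove [msjkj,dyg,hwoc] add [idge,bonmn,fwup] -> 7 lines: cnff dxas idge bonmn fwup cwzmh mokfu
Hunk 4: at line 3 remove [bonmn,fwup] add [wsbxb] -> 6 lines: cnff dxas idge wsbxb cwzmh mokfu
Hunk 5: at line 1 remove [dxas,idge,wsbxb] add [yyhuq,ovrx] -> 5 lines: cnff yyhuq ovrx cwzmh mokfu
Hunk 6: at line 1 remove [ovrx] add [rbt,mllo,cqsg] -> 7 lines: cnff yyhuq rbt mllo cqsg cwzmh mokfu
Hunk 7: at line 5 remove [cwzmh] add [hzia,fpxv] -> 8 lines: cnff yyhuq rbt mllo cqsg hzia fpxv mokfu

Answer: cnff
yyhuq
rbt
mllo
cqsg
hzia
fpxv
mokfu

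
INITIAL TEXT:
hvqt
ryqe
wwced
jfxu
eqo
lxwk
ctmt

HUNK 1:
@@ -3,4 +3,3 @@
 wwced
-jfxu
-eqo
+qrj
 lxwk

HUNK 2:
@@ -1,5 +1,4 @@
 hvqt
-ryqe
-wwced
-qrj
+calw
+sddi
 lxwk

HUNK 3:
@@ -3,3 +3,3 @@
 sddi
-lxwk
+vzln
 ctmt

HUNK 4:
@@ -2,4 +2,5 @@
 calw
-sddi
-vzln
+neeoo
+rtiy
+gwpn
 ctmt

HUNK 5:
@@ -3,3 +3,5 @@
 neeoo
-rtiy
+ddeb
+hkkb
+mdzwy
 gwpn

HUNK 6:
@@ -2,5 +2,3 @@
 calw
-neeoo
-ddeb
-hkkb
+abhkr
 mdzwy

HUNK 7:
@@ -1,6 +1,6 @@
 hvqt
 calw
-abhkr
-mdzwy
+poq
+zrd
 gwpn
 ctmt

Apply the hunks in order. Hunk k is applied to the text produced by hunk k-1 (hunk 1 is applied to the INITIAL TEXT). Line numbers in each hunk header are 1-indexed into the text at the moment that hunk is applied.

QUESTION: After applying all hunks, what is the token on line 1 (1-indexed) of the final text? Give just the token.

Answer: hvqt

Derivation:
Hunk 1: at line 3 remove [jfxu,eqo] add [qrj] -> 6 lines: hvqt ryqe wwced qrj lxwk ctmt
Hunk 2: at line 1 remove [ryqe,wwced,qrj] add [calw,sddi] -> 5 lines: hvqt calw sddi lxwk ctmt
Hunk 3: at line 3 remove [lxwk] add [vzln] -> 5 lines: hvqt calw sddi vzln ctmt
Hunk 4: at line 2 remove [sddi,vzln] add [neeoo,rtiy,gwpn] -> 6 lines: hvqt calw neeoo rtiy gwpn ctmt
Hunk 5: at line 3 remove [rtiy] add [ddeb,hkkb,mdzwy] -> 8 lines: hvqt calw neeoo ddeb hkkb mdzwy gwpn ctmt
Hunk 6: at line 2 remove [neeoo,ddeb,hkkb] add [abhkr] -> 6 lines: hvqt calw abhkr mdzwy gwpn ctmt
Hunk 7: at line 1 remove [abhkr,mdzwy] add [poq,zrd] -> 6 lines: hvqt calw poq zrd gwpn ctmt
Final line 1: hvqt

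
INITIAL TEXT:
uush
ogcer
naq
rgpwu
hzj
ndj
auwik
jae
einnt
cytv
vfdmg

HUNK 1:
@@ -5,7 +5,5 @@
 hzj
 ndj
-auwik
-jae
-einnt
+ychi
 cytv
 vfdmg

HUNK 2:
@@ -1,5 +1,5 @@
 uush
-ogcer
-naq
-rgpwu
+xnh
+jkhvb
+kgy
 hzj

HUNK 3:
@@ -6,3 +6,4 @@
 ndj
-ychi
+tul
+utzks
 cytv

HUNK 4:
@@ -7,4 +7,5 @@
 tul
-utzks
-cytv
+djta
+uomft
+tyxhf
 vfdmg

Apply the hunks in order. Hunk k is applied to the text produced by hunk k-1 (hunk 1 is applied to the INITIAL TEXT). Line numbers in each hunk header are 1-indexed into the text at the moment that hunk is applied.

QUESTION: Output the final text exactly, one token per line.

Answer: uush
xnh
jkhvb
kgy
hzj
ndj
tul
djta
uomft
tyxhf
vfdmg

Derivation:
Hunk 1: at line 5 remove [auwik,jae,einnt] add [ychi] -> 9 lines: uush ogcer naq rgpwu hzj ndj ychi cytv vfdmg
Hunk 2: at line 1 remove [ogcer,naq,rgpwu] add [xnh,jkhvb,kgy] -> 9 lines: uush xnh jkhvb kgy hzj ndj ychi cytv vfdmg
Hunk 3: at line 6 remove [ychi] add [tul,utzks] -> 10 lines: uush xnh jkhvb kgy hzj ndj tul utzks cytv vfdmg
Hunk 4: at line 7 remove [utzks,cytv] add [djta,uomft,tyxhf] -> 11 lines: uush xnh jkhvb kgy hzj ndj tul djta uomft tyxhf vfdmg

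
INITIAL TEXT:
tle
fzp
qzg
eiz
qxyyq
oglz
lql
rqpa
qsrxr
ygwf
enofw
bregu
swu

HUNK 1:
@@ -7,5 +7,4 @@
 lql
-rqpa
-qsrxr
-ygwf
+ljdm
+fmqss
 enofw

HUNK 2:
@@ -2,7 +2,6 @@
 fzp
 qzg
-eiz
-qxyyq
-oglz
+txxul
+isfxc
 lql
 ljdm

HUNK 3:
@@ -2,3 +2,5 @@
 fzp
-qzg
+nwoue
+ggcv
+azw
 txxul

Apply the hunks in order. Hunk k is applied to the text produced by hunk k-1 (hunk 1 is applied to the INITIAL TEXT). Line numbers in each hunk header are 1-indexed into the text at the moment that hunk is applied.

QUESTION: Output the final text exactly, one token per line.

Answer: tle
fzp
nwoue
ggcv
azw
txxul
isfxc
lql
ljdm
fmqss
enofw
bregu
swu

Derivation:
Hunk 1: at line 7 remove [rqpa,qsrxr,ygwf] add [ljdm,fmqss] -> 12 lines: tle fzp qzg eiz qxyyq oglz lql ljdm fmqss enofw bregu swu
Hunk 2: at line 2 remove [eiz,qxyyq,oglz] add [txxul,isfxc] -> 11 lines: tle fzp qzg txxul isfxc lql ljdm fmqss enofw bregu swu
Hunk 3: at line 2 remove [qzg] add [nwoue,ggcv,azw] -> 13 lines: tle fzp nwoue ggcv azw txxul isfxc lql ljdm fmqss enofw bregu swu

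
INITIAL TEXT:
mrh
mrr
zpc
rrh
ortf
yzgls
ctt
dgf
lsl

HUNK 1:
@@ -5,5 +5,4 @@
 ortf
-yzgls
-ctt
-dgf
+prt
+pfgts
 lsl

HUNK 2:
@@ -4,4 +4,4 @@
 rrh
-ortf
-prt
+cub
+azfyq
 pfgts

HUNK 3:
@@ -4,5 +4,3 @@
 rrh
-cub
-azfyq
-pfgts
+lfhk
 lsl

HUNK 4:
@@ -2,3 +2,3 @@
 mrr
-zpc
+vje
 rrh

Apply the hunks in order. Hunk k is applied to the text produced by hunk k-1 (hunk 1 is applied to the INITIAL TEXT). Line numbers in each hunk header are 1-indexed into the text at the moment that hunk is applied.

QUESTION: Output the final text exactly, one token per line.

Answer: mrh
mrr
vje
rrh
lfhk
lsl

Derivation:
Hunk 1: at line 5 remove [yzgls,ctt,dgf] add [prt,pfgts] -> 8 lines: mrh mrr zpc rrh ortf prt pfgts lsl
Hunk 2: at line 4 remove [ortf,prt] add [cub,azfyq] -> 8 lines: mrh mrr zpc rrh cub azfyq pfgts lsl
Hunk 3: at line 4 remove [cub,azfyq,pfgts] add [lfhk] -> 6 lines: mrh mrr zpc rrh lfhk lsl
Hunk 4: at line 2 remove [zpc] add [vje] -> 6 lines: mrh mrr vje rrh lfhk lsl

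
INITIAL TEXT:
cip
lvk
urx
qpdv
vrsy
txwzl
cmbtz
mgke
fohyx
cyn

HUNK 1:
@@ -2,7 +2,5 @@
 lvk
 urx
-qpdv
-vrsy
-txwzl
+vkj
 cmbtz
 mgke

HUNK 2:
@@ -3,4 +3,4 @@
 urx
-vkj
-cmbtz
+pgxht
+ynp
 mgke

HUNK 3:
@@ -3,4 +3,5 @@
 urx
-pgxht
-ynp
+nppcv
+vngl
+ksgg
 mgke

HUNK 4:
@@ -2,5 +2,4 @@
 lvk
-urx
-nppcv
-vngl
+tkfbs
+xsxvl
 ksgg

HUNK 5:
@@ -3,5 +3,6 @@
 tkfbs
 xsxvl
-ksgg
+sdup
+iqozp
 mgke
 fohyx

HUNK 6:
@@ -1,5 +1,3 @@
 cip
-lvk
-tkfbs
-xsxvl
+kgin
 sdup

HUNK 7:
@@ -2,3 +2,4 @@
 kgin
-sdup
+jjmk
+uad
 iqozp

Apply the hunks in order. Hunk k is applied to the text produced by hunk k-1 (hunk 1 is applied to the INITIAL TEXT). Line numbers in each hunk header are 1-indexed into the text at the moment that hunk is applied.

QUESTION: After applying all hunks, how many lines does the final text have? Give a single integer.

Answer: 8

Derivation:
Hunk 1: at line 2 remove [qpdv,vrsy,txwzl] add [vkj] -> 8 lines: cip lvk urx vkj cmbtz mgke fohyx cyn
Hunk 2: at line 3 remove [vkj,cmbtz] add [pgxht,ynp] -> 8 lines: cip lvk urx pgxht ynp mgke fohyx cyn
Hunk 3: at line 3 remove [pgxht,ynp] add [nppcv,vngl,ksgg] -> 9 lines: cip lvk urx nppcv vngl ksgg mgke fohyx cyn
Hunk 4: at line 2 remove [urx,nppcv,vngl] add [tkfbs,xsxvl] -> 8 lines: cip lvk tkfbs xsxvl ksgg mgke fohyx cyn
Hunk 5: at line 3 remove [ksgg] add [sdup,iqozp] -> 9 lines: cip lvk tkfbs xsxvl sdup iqozp mgke fohyx cyn
Hunk 6: at line 1 remove [lvk,tkfbs,xsxvl] add [kgin] -> 7 lines: cip kgin sdup iqozp mgke fohyx cyn
Hunk 7: at line 2 remove [sdup] add [jjmk,uad] -> 8 lines: cip kgin jjmk uad iqozp mgke fohyx cyn
Final line count: 8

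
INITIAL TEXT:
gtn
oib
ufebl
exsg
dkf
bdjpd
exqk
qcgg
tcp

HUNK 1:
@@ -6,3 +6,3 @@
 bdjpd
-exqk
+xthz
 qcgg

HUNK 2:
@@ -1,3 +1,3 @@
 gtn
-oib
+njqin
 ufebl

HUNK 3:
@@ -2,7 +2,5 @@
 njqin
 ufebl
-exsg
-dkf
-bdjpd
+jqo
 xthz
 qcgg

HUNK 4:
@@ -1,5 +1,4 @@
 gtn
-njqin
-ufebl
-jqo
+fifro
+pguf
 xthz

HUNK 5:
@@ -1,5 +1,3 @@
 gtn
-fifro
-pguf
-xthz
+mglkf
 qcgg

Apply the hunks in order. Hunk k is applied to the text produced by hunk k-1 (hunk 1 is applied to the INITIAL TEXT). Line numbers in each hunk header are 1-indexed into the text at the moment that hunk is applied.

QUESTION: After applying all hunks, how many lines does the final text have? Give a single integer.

Hunk 1: at line 6 remove [exqk] add [xthz] -> 9 lines: gtn oib ufebl exsg dkf bdjpd xthz qcgg tcp
Hunk 2: at line 1 remove [oib] add [njqin] -> 9 lines: gtn njqin ufebl exsg dkf bdjpd xthz qcgg tcp
Hunk 3: at line 2 remove [exsg,dkf,bdjpd] add [jqo] -> 7 lines: gtn njqin ufebl jqo xthz qcgg tcp
Hunk 4: at line 1 remove [njqin,ufebl,jqo] add [fifro,pguf] -> 6 lines: gtn fifro pguf xthz qcgg tcp
Hunk 5: at line 1 remove [fifro,pguf,xthz] add [mglkf] -> 4 lines: gtn mglkf qcgg tcp
Final line count: 4

Answer: 4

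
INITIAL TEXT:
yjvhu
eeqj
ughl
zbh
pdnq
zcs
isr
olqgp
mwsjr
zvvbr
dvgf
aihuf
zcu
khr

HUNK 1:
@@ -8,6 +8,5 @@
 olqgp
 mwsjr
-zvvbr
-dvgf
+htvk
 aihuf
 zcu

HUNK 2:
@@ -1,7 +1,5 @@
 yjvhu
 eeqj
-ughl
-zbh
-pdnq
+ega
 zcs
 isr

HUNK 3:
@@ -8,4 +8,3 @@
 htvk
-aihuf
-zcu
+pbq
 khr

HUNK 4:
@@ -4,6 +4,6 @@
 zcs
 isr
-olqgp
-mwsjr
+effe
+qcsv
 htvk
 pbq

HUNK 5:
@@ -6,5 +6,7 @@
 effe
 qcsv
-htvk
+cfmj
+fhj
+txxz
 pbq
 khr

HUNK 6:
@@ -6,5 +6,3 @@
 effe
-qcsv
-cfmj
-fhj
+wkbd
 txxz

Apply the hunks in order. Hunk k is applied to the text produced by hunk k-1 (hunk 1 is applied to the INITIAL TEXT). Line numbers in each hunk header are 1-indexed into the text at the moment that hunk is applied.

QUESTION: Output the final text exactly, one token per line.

Answer: yjvhu
eeqj
ega
zcs
isr
effe
wkbd
txxz
pbq
khr

Derivation:
Hunk 1: at line 8 remove [zvvbr,dvgf] add [htvk] -> 13 lines: yjvhu eeqj ughl zbh pdnq zcs isr olqgp mwsjr htvk aihuf zcu khr
Hunk 2: at line 1 remove [ughl,zbh,pdnq] add [ega] -> 11 lines: yjvhu eeqj ega zcs isr olqgp mwsjr htvk aihuf zcu khr
Hunk 3: at line 8 remove [aihuf,zcu] add [pbq] -> 10 lines: yjvhu eeqj ega zcs isr olqgp mwsjr htvk pbq khr
Hunk 4: at line 4 remove [olqgp,mwsjr] add [effe,qcsv] -> 10 lines: yjvhu eeqj ega zcs isr effe qcsv htvk pbq khr
Hunk 5: at line 6 remove [htvk] add [cfmj,fhj,txxz] -> 12 lines: yjvhu eeqj ega zcs isr effe qcsv cfmj fhj txxz pbq khr
Hunk 6: at line 6 remove [qcsv,cfmj,fhj] add [wkbd] -> 10 lines: yjvhu eeqj ega zcs isr effe wkbd txxz pbq khr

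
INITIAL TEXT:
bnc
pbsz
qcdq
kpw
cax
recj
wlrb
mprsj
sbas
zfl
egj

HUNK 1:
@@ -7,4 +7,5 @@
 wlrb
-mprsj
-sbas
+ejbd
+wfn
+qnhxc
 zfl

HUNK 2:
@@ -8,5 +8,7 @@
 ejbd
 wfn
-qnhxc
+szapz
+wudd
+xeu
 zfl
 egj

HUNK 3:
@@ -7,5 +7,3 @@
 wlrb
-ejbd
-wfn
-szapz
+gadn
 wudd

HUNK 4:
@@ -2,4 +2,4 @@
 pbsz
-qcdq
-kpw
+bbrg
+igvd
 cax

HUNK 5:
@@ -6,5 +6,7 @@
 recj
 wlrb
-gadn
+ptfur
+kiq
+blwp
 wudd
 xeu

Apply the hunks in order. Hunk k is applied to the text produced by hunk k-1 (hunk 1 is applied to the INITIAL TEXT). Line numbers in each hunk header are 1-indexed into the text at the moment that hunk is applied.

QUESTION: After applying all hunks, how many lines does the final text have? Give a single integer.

Hunk 1: at line 7 remove [mprsj,sbas] add [ejbd,wfn,qnhxc] -> 12 lines: bnc pbsz qcdq kpw cax recj wlrb ejbd wfn qnhxc zfl egj
Hunk 2: at line 8 remove [qnhxc] add [szapz,wudd,xeu] -> 14 lines: bnc pbsz qcdq kpw cax recj wlrb ejbd wfn szapz wudd xeu zfl egj
Hunk 3: at line 7 remove [ejbd,wfn,szapz] add [gadn] -> 12 lines: bnc pbsz qcdq kpw cax recj wlrb gadn wudd xeu zfl egj
Hunk 4: at line 2 remove [qcdq,kpw] add [bbrg,igvd] -> 12 lines: bnc pbsz bbrg igvd cax recj wlrb gadn wudd xeu zfl egj
Hunk 5: at line 6 remove [gadn] add [ptfur,kiq,blwp] -> 14 lines: bnc pbsz bbrg igvd cax recj wlrb ptfur kiq blwp wudd xeu zfl egj
Final line count: 14

Answer: 14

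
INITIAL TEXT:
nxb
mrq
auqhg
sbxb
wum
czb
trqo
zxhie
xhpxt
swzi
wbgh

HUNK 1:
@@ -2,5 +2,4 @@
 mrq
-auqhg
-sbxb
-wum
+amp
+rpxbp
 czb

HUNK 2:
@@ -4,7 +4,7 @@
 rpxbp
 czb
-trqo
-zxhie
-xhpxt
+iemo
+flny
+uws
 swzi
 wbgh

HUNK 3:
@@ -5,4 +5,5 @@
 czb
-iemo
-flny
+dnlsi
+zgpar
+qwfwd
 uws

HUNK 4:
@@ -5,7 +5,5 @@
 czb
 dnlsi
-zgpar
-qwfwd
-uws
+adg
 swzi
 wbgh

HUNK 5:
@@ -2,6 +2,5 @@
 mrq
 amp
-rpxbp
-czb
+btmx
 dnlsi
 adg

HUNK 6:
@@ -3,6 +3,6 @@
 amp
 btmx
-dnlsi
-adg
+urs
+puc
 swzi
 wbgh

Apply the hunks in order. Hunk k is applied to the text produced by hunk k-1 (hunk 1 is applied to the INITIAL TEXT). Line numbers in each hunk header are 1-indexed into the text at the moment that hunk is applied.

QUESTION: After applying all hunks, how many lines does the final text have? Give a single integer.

Hunk 1: at line 2 remove [auqhg,sbxb,wum] add [amp,rpxbp] -> 10 lines: nxb mrq amp rpxbp czb trqo zxhie xhpxt swzi wbgh
Hunk 2: at line 4 remove [trqo,zxhie,xhpxt] add [iemo,flny,uws] -> 10 lines: nxb mrq amp rpxbp czb iemo flny uws swzi wbgh
Hunk 3: at line 5 remove [iemo,flny] add [dnlsi,zgpar,qwfwd] -> 11 lines: nxb mrq amp rpxbp czb dnlsi zgpar qwfwd uws swzi wbgh
Hunk 4: at line 5 remove [zgpar,qwfwd,uws] add [adg] -> 9 lines: nxb mrq amp rpxbp czb dnlsi adg swzi wbgh
Hunk 5: at line 2 remove [rpxbp,czb] add [btmx] -> 8 lines: nxb mrq amp btmx dnlsi adg swzi wbgh
Hunk 6: at line 3 remove [dnlsi,adg] add [urs,puc] -> 8 lines: nxb mrq amp btmx urs puc swzi wbgh
Final line count: 8

Answer: 8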